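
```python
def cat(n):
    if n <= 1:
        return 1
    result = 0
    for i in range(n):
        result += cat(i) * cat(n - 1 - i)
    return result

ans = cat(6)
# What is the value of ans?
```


cat(6)
= sum of cat(i) * cat(6-1-i) for i in 0..5
First compute sub-values bottom-up:
  cat(0) = 1, cat(1) = 1
  cat(2) = 1*1 + 1*1 = 2
  cat(3) = 1*2 + 1*1 + 2*1 = 5
  cat(4) = 1*5 + 1*2 + 2*1 + 5*1 = 14
  cat(5) = 1*14 + 1*5 + 2*2 + 5*1 + 14*1 = 42
Now cat(6):
  cat(0)*cat(5) = 1*42 = 42
  cat(1)*cat(4) = 1*14 = 14
  cat(2)*cat(3) = 2*5 = 10
  cat(3)*cat(2) = 5*2 = 10
  cat(4)*cat(1) = 14*1 = 14
  cat(5)*cat(0) = 42*1 = 42
= 42 + 14 + 10 + 10 + 14 + 42
= 132


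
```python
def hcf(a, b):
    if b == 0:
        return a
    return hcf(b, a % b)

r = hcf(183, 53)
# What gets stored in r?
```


hcf(183, 53)
= hcf(53, 183 % 53) = hcf(53, 24)
= hcf(24, 53 % 24) = hcf(24, 5)
= hcf(5, 24 % 5) = hcf(5, 4)
= hcf(4, 5 % 4) = hcf(4, 1)
= hcf(1, 4 % 1) = hcf(1, 0)
b == 0, return a = 1


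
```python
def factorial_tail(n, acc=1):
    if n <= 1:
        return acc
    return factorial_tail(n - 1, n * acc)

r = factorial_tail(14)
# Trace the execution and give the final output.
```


factorial_tail(14, 1)
= factorial_tail(13, 14 * 1) = factorial_tail(13, 14)
= factorial_tail(12, 13 * 14) = factorial_tail(12, 182)
= factorial_tail(11, 12 * 182) = factorial_tail(11, 2184)
= factorial_tail(10, 11 * 2184) = factorial_tail(10, 24024)
= factorial_tail(9, 10 * 24024) = factorial_tail(9, 240240)
= factorial_tail(8, 9 * 240240) = factorial_tail(8, 2162160)
= factorial_tail(7, 8 * 2162160) = factorial_tail(7, 17297280)
= factorial_tail(6, 7 * 17297280) = factorial_tail(6, 121080960)
= factorial_tail(5, 6 * 121080960) = factorial_tail(5, 726485760)
= factorial_tail(4, 5 * 726485760) = factorial_tail(4, 3632428800)
= factorial_tail(3, 4 * 3632428800) = factorial_tail(3, 14529715200)
= factorial_tail(2, 3 * 14529715200) = factorial_tail(2, 43589145600)
= factorial_tail(1, 2 * 43589145600) = factorial_tail(1, 87178291200)
n <= 1, return acc = 87178291200


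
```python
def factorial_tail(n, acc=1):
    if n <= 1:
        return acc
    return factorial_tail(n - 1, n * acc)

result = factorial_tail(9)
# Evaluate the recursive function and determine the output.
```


factorial_tail(9, 1)
= factorial_tail(8, 9 * 1) = factorial_tail(8, 9)
= factorial_tail(7, 8 * 9) = factorial_tail(7, 72)
= factorial_tail(6, 7 * 72) = factorial_tail(6, 504)
= factorial_tail(5, 6 * 504) = factorial_tail(5, 3024)
= factorial_tail(4, 5 * 3024) = factorial_tail(4, 15120)
= factorial_tail(3, 4 * 15120) = factorial_tail(3, 60480)
= factorial_tail(2, 3 * 60480) = factorial_tail(2, 181440)
= factorial_tail(1, 2 * 181440) = factorial_tail(1, 362880)
n <= 1, return acc = 362880


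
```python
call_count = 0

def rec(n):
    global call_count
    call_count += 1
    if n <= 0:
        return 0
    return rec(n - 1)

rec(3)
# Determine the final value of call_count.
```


rec(3) calls rec(2) calls ... calls rec(0)
Total calls: 3 + 1 (for base case) = 4


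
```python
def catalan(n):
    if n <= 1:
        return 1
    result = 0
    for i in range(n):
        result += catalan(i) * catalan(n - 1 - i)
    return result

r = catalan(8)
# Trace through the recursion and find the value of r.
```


catalan(8)
= sum of catalan(i) * catalan(8-1-i) for i in 0..7
First compute sub-values bottom-up:
  catalan(0) = 1, catalan(1) = 1
  catalan(2) = 1*1 + 1*1 = 2
  catalan(3) = 1*2 + 1*1 + 2*1 = 5
  catalan(4) = 1*5 + 1*2 + 2*1 + 5*1 = 14
  catalan(5) = 1*14 + 1*5 + 2*2 + 5*1 + 14*1 = 42
  catalan(6) = 1*42 + 1*14 + 2*5 + 5*2 + 14*1 + 42*1 = 132
  catalan(7) = 1*132 + 1*42 + 2*14 + 5*5 + 14*2 + 42*1 + 132*1 = 429
Now catalan(8):
  catalan(0)*catalan(7) = 1*429 = 429
  catalan(1)*catalan(6) = 1*132 = 132
  catalan(2)*catalan(5) = 2*42 = 84
  catalan(3)*catalan(4) = 5*14 = 70
  catalan(4)*catalan(3) = 14*5 = 70
  catalan(5)*catalan(2) = 42*2 = 84
  catalan(6)*catalan(1) = 132*1 = 132
  catalan(7)*catalan(0) = 429*1 = 429
= 429 + 132 + 84 + 70 + 70 + 84 + 132 + 429
= 1430


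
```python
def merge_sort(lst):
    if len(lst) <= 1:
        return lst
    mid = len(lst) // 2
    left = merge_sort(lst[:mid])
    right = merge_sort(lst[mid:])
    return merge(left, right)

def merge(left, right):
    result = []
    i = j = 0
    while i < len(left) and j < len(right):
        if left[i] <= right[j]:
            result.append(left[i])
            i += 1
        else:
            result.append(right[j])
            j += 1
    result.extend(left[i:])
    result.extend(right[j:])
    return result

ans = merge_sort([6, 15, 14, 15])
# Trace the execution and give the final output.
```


merge_sort([6, 15, 14, 15])
Split into [6, 15] and [14, 15]
Left sorted: [6, 15]
Right sorted: [14, 15]
Merge [6, 15] and [14, 15]
= [6, 14, 15, 15]


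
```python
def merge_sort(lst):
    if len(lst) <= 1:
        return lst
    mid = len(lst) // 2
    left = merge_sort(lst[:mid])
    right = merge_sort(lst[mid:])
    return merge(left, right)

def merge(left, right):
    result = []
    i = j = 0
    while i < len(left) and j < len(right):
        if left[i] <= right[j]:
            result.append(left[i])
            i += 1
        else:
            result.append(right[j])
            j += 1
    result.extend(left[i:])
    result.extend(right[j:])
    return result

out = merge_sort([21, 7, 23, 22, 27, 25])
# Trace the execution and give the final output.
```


merge_sort([21, 7, 23, 22, 27, 25])
Split into [21, 7, 23] and [22, 27, 25]
Left sorted: [7, 21, 23]
Right sorted: [22, 25, 27]
Merge [7, 21, 23] and [22, 25, 27]
= [7, 21, 22, 23, 25, 27]


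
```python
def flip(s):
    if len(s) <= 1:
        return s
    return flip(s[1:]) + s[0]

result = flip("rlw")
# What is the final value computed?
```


flip("rlw")
= flip("lw") + "r"
= flip("w") + "l" + "r"
= "w" + "l" + "r"
= "wlr"


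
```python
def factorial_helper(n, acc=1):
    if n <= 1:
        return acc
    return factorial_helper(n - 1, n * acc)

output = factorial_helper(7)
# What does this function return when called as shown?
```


factorial_helper(7, 1)
= factorial_helper(6, 7 * 1) = factorial_helper(6, 7)
= factorial_helper(5, 6 * 7) = factorial_helper(5, 42)
= factorial_helper(4, 5 * 42) = factorial_helper(4, 210)
= factorial_helper(3, 4 * 210) = factorial_helper(3, 840)
= factorial_helper(2, 3 * 840) = factorial_helper(2, 2520)
= factorial_helper(1, 2 * 2520) = factorial_helper(1, 5040)
n <= 1, return acc = 5040


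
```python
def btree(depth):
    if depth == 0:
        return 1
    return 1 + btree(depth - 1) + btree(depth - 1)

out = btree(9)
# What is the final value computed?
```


btree(9)
= 1 + btree(8) + btree(8)
= 1 + 2 * btree(8)
btree(k) = 2^(k+1) - 1
btree(0) = 1
btree(1) = 3
btree(2) = 7
btree(3) = 15
btree(4) = 31
btree(9) = 2^10 - 1 = 1023


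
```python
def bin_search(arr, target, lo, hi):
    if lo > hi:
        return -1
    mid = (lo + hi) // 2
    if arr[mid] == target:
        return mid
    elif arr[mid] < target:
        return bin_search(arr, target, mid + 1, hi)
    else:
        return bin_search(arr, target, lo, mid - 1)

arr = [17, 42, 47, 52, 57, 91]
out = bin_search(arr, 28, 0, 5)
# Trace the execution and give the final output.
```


bin_search(arr, 28, 0, 5)
lo=0, hi=5, mid=2, arr[mid]=47
47 > 28, search left half
lo=0, hi=1, mid=0, arr[mid]=17
17 < 28, search right half
lo=1, hi=1, mid=1, arr[mid]=42
42 > 28, search left half
lo > hi, target not found, return -1
= -1


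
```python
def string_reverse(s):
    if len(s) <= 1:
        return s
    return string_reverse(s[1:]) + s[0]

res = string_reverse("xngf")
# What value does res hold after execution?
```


string_reverse("xngf")
= string_reverse("ngf") + "x"
= string_reverse("gf") + "n" + "x"
= string_reverse("f") + "g" + "n" + "x"
= "f" + "g" + "n" + "x"
= "fgnx"


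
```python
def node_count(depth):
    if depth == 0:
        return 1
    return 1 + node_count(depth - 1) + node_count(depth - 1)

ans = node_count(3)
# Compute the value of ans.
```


node_count(3)
= 1 + node_count(2) + node_count(2)
= 1 + 2 * node_count(2)
node_count(k) = 2^(k+1) - 1
node_count(0) = 1
node_count(1) = 3
node_count(2) = 7
node_count(3) = 15
node_count(3) = 2^4 - 1 = 15


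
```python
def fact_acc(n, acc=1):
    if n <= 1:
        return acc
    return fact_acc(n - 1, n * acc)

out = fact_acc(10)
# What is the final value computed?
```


fact_acc(10, 1)
= fact_acc(9, 10 * 1) = fact_acc(9, 10)
= fact_acc(8, 9 * 10) = fact_acc(8, 90)
= fact_acc(7, 8 * 90) = fact_acc(7, 720)
= fact_acc(6, 7 * 720) = fact_acc(6, 5040)
= fact_acc(5, 6 * 5040) = fact_acc(5, 30240)
= fact_acc(4, 5 * 30240) = fact_acc(4, 151200)
= fact_acc(3, 4 * 151200) = fact_acc(3, 604800)
= fact_acc(2, 3 * 604800) = fact_acc(2, 1814400)
= fact_acc(1, 2 * 1814400) = fact_acc(1, 3628800)
n <= 1, return acc = 3628800


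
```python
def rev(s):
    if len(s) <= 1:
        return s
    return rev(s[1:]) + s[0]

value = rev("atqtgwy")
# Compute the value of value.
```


rev("atqtgwy")
= rev("tqtgwy") + "a"
= rev("qtgwy") + "t" + "a"
= rev("tgwy") + "q" + "t" + "a"
= rev("gwy") + "t" + "q" + "t" + "a"
= rev("wy") + "g" + "t" + "q" + "t" + "a"
= rev("y") + "w" + "g" + "t" + "q" + "t" + "a"
= "y" + "w" + "g" + "t" + "q" + "t" + "a"
= "ywgtqta"


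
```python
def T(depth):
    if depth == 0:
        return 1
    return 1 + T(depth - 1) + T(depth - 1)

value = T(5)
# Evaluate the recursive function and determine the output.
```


T(5)
= 1 + T(4) + T(4)
= 1 + 2 * T(4)
T(k) = 2^(k+1) - 1
T(0) = 1
T(1) = 3
T(2) = 7
T(3) = 15
T(4) = 31
T(5) = 2^6 - 1 = 63


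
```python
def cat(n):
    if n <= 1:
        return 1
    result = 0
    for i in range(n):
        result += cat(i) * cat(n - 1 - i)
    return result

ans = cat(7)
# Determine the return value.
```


cat(7)
= sum of cat(i) * cat(7-1-i) for i in 0..6
First compute sub-values bottom-up:
  cat(0) = 1, cat(1) = 1
  cat(2) = 1*1 + 1*1 = 2
  cat(3) = 1*2 + 1*1 + 2*1 = 5
  cat(4) = 1*5 + 1*2 + 2*1 + 5*1 = 14
  cat(5) = 1*14 + 1*5 + 2*2 + 5*1 + 14*1 = 42
  cat(6) = 1*42 + 1*14 + 2*5 + 5*2 + 14*1 + 42*1 = 132
Now cat(7):
  cat(0)*cat(6) = 1*132 = 132
  cat(1)*cat(5) = 1*42 = 42
  cat(2)*cat(4) = 2*14 = 28
  cat(3)*cat(3) = 5*5 = 25
  cat(4)*cat(2) = 14*2 = 28
  cat(5)*cat(1) = 42*1 = 42
  cat(6)*cat(0) = 132*1 = 132
= 132 + 42 + 28 + 25 + 28 + 42 + 132
= 429


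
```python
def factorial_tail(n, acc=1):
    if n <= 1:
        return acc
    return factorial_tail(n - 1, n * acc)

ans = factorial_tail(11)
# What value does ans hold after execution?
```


factorial_tail(11, 1)
= factorial_tail(10, 11 * 1) = factorial_tail(10, 11)
= factorial_tail(9, 10 * 11) = factorial_tail(9, 110)
= factorial_tail(8, 9 * 110) = factorial_tail(8, 990)
= factorial_tail(7, 8 * 990) = factorial_tail(7, 7920)
= factorial_tail(6, 7 * 7920) = factorial_tail(6, 55440)
= factorial_tail(5, 6 * 55440) = factorial_tail(5, 332640)
= factorial_tail(4, 5 * 332640) = factorial_tail(4, 1663200)
= factorial_tail(3, 4 * 1663200) = factorial_tail(3, 6652800)
= factorial_tail(2, 3 * 6652800) = factorial_tail(2, 19958400)
= factorial_tail(1, 2 * 19958400) = factorial_tail(1, 39916800)
n <= 1, return acc = 39916800


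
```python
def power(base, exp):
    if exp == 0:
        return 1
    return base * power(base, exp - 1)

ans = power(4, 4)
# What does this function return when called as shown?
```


power(4, 4)
= 4 * power(4, 3)
= 4 * 4 * power(4, 2)
= 4 * 4 * 4 * power(4, 1)
= 4 * 4 * 4 * 4 * power(4, 0)
= 4 * 4 * 4 * 4 * 1
= 256


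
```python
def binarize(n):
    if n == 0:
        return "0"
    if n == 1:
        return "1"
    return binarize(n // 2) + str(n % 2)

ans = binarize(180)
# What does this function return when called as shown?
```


binarize(180)
= binarize(90) + "0"
= binarize(45) + "0" + "0"
= binarize(22) + "1" + "0" + "0"
= binarize(11) + "0" + "1" + "0" + "0"
= binarize(5) + "1" + "0" + "1" + "0" + "0"
= binarize(2) + "1" + "1" + "0" + "1" + "0" + "0"
= binarize(1) + "0" + "1" + "1" + "0" + "1" + "0" + "0"
= "1" + "0" + "1" + "1" + "0" + "1" + "0" + "0"
= "10110100"


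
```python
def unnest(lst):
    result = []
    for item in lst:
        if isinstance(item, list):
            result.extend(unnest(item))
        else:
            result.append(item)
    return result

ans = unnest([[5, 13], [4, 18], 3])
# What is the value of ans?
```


unnest([[5, 13], [4, 18], 3])
Processing each element:
  [5, 13] is a list -> unnest recursively -> [5, 13]
  [4, 18] is a list -> unnest recursively -> [4, 18]
  3 is not a list -> append 3
= [5, 13, 4, 18, 3]


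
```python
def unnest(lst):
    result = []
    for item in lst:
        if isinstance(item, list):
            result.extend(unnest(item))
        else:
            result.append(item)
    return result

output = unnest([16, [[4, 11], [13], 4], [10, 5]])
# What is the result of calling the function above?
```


unnest([16, [[4, 11], [13], 4], [10, 5]])
Processing each element:
  16 is not a list -> append 16
  [[4, 11], [13], 4] is a list -> unnest recursively -> [4, 11, 13, 4]
  [10, 5] is a list -> unnest recursively -> [10, 5]
= [16, 4, 11, 13, 4, 10, 5]


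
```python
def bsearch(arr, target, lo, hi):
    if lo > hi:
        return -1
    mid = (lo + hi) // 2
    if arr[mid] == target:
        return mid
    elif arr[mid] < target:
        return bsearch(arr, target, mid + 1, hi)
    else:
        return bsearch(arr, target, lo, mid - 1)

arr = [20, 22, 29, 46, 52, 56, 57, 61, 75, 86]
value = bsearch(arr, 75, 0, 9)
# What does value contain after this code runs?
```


bsearch(arr, 75, 0, 9)
lo=0, hi=9, mid=4, arr[mid]=52
52 < 75, search right half
lo=5, hi=9, mid=7, arr[mid]=61
61 < 75, search right half
lo=8, hi=9, mid=8, arr[mid]=75
arr[8] == 75, found at index 8
= 8


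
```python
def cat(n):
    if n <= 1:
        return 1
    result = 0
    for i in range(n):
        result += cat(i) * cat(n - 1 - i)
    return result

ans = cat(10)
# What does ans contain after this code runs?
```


cat(10)
= sum of cat(i) * cat(10-1-i) for i in 0..9
First compute sub-values bottom-up:
  cat(0) = 1, cat(1) = 1
  cat(2) = 1*1 + 1*1 = 2
  cat(3) = 1*2 + 1*1 + 2*1 = 5
  cat(4) = 1*5 + 1*2 + 2*1 + 5*1 = 14
  cat(5) = 1*14 + 1*5 + 2*2 + 5*1 + 14*1 = 42
  cat(6) = 1*42 + 1*14 + 2*5 + 5*2 + 14*1 + 42*1 = 132
  cat(7) = 1*132 + 1*42 + 2*14 + 5*5 + 14*2 + 42*1 + 132*1 = 429
  cat(8) = 1*429 + 1*132 + 2*42 + 5*14 + 14*5 + 42*2 + 132*1 + 429*1 = 1430
  cat(9) = 1*1430 + 1*429 + 2*132 + 5*42 + 14*14 + 42*5 + 132*2 + 429*1 + 1430*1 = 4862
Now cat(10):
  cat(0)*cat(9) = 1*4862 = 4862
  cat(1)*cat(8) = 1*1430 = 1430
  cat(2)*cat(7) = 2*429 = 858
  cat(3)*cat(6) = 5*132 = 660
  cat(4)*cat(5) = 14*42 = 588
  cat(5)*cat(4) = 42*14 = 588
  cat(6)*cat(3) = 132*5 = 660
  cat(7)*cat(2) = 429*2 = 858
  cat(8)*cat(1) = 1430*1 = 1430
  cat(9)*cat(0) = 4862*1 = 4862
= 4862 + 1430 + 858 + 660 + 588 + 588 + 660 + 858 + 1430 + 4862
= 16796


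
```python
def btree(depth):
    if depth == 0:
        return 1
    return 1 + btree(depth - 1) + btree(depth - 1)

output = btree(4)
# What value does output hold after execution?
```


btree(4)
= 1 + btree(3) + btree(3)
= 1 + 2 * btree(3)
btree(k) = 2^(k+1) - 1
btree(0) = 1
btree(1) = 3
btree(2) = 7
btree(3) = 15
btree(4) = 31
btree(4) = 2^5 - 1 = 31


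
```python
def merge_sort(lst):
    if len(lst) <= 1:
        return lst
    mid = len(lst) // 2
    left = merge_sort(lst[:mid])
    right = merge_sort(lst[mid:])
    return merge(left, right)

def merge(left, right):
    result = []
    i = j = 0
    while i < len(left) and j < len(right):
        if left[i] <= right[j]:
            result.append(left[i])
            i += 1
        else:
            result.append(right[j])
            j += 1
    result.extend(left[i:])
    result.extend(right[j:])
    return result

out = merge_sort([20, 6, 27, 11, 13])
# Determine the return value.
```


merge_sort([20, 6, 27, 11, 13])
Split into [20, 6] and [27, 11, 13]
Left sorted: [6, 20]
Right sorted: [11, 13, 27]
Merge [6, 20] and [11, 13, 27]
= [6, 11, 13, 20, 27]


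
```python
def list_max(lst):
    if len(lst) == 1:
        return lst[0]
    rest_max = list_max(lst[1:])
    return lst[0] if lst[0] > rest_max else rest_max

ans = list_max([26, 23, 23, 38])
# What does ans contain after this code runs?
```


list_max([26, 23, 23, 38])
= compare 26 with list_max([23, 23, 38])
= compare 23 with list_max([23, 38])
= compare 23 with list_max([38])
Base: list_max([38]) = 38
compare 23 with 38: max = 38
compare 23 with 38: max = 38
compare 26 with 38: max = 38
= 38


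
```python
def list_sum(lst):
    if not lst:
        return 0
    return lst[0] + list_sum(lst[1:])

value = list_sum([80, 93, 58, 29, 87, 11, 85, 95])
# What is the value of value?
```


list_sum([80, 93, 58, 29, 87, 11, 85, 95])
= 80 + list_sum([93, 58, 29, 87, 11, 85, 95])
= 80 + 93 + list_sum([58, 29, 87, 11, 85, 95])
= 80 + 93 + 58 + list_sum([29, 87, 11, 85, 95])
= 80 + 93 + 58 + 29 + list_sum([87, 11, 85, 95])
= 80 + 93 + 58 + 29 + 87 + list_sum([11, 85, 95])
= 80 + 93 + 58 + 29 + 87 + 11 + list_sum([85, 95])
= 80 + 93 + 58 + 29 + 87 + 11 + 85 + list_sum([95])
= 80 + 93 + 58 + 29 + 87 + 11 + 85 + 95 + list_sum([])
= 80 + 93 + 58 + 29 + 87 + 11 + 85 + 95 + 0
= 538


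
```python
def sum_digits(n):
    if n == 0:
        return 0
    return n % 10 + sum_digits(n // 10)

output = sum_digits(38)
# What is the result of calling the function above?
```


sum_digits(38)
= 8 + sum_digits(3)
= 8 + 3 + sum_digits(0)
= 8 + 3 + 0
= 11


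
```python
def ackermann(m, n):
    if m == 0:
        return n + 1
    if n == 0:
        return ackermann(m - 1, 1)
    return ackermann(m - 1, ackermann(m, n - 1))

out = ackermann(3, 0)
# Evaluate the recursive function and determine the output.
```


ackermann(3, 0)
n == 0: return ackermann(2, 1)
= ackermann(2, 1) = 5
= 5


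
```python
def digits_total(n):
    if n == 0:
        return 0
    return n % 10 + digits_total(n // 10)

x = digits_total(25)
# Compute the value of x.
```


digits_total(25)
= 5 + digits_total(2)
= 5 + 2 + digits_total(0)
= 5 + 2 + 0
= 7


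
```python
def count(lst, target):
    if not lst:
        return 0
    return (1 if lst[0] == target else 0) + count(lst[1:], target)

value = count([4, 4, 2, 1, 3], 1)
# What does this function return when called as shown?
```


count([4, 4, 2, 1, 3], 1)
lst[0]=4 != 1: 0 + count([4, 2, 1, 3], 1)
lst[0]=4 != 1: 0 + count([2, 1, 3], 1)
lst[0]=2 != 1: 0 + count([1, 3], 1)
lst[0]=1 == 1: 1 + count([3], 1)
lst[0]=3 != 1: 0 + count([], 1)
= 1


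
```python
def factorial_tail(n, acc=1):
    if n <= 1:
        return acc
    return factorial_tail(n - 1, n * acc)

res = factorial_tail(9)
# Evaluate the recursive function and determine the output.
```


factorial_tail(9, 1)
= factorial_tail(8, 9 * 1) = factorial_tail(8, 9)
= factorial_tail(7, 8 * 9) = factorial_tail(7, 72)
= factorial_tail(6, 7 * 72) = factorial_tail(6, 504)
= factorial_tail(5, 6 * 504) = factorial_tail(5, 3024)
= factorial_tail(4, 5 * 3024) = factorial_tail(4, 15120)
= factorial_tail(3, 4 * 15120) = factorial_tail(3, 60480)
= factorial_tail(2, 3 * 60480) = factorial_tail(2, 181440)
= factorial_tail(1, 2 * 181440) = factorial_tail(1, 362880)
n <= 1, return acc = 362880


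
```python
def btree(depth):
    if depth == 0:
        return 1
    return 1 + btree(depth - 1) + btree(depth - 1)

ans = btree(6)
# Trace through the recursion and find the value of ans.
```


btree(6)
= 1 + btree(5) + btree(5)
= 1 + 2 * btree(5)
btree(k) = 2^(k+1) - 1
btree(0) = 1
btree(1) = 3
btree(2) = 7
btree(3) = 15
btree(4) = 31
btree(6) = 2^7 - 1 = 127


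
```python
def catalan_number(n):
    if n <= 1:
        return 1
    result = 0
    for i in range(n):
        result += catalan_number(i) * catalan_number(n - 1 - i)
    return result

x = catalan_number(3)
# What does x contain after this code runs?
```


catalan_number(3)
= sum of catalan_number(i) * catalan_number(3-1-i) for i in 0..2
First compute sub-values bottom-up:
  catalan_number(0) = 1, catalan_number(1) = 1
  catalan_number(2) = 1*1 + 1*1 = 2
Now catalan_number(3):
  catalan_number(0)*catalan_number(2) = 1*2 = 2
  catalan_number(1)*catalan_number(1) = 1*1 = 1
  catalan_number(2)*catalan_number(0) = 2*1 = 2
= 2 + 1 + 2
= 5


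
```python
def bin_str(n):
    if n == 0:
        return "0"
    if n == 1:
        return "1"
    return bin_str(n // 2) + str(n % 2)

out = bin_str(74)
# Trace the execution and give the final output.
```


bin_str(74)
= bin_str(37) + "0"
= bin_str(18) + "1" + "0"
= bin_str(9) + "0" + "1" + "0"
= bin_str(4) + "1" + "0" + "1" + "0"
= bin_str(2) + "0" + "1" + "0" + "1" + "0"
= bin_str(1) + "0" + "0" + "1" + "0" + "1" + "0"
= "1" + "0" + "0" + "1" + "0" + "1" + "0"
= "1001010"


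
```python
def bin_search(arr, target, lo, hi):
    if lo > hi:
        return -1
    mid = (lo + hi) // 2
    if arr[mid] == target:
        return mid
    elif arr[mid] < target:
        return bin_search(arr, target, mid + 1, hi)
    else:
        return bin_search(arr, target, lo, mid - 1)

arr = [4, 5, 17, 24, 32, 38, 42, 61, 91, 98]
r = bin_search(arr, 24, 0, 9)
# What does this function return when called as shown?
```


bin_search(arr, 24, 0, 9)
lo=0, hi=9, mid=4, arr[mid]=32
32 > 24, search left half
lo=0, hi=3, mid=1, arr[mid]=5
5 < 24, search right half
lo=2, hi=3, mid=2, arr[mid]=17
17 < 24, search right half
lo=3, hi=3, mid=3, arr[mid]=24
arr[3] == 24, found at index 3
= 3


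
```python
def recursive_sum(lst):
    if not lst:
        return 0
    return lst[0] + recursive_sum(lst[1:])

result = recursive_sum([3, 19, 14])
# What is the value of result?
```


recursive_sum([3, 19, 14])
= 3 + recursive_sum([19, 14])
= 3 + 19 + recursive_sum([14])
= 3 + 19 + 14 + recursive_sum([])
= 3 + 19 + 14 + 0
= 36


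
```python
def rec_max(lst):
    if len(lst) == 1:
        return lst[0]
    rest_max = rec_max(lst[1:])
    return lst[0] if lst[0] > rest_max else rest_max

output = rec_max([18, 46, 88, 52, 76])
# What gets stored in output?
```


rec_max([18, 46, 88, 52, 76])
= compare 18 with rec_max([46, 88, 52, 76])
= compare 46 with rec_max([88, 52, 76])
= compare 88 with rec_max([52, 76])
= compare 52 with rec_max([76])
Base: rec_max([76]) = 76
compare 52 with 76: max = 76
compare 88 with 76: max = 88
compare 46 with 88: max = 88
compare 18 with 88: max = 88
= 88


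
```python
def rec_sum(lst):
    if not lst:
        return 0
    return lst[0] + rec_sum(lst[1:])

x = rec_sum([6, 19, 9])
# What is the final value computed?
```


rec_sum([6, 19, 9])
= 6 + rec_sum([19, 9])
= 6 + 19 + rec_sum([9])
= 6 + 19 + 9 + rec_sum([])
= 6 + 19 + 9 + 0
= 34


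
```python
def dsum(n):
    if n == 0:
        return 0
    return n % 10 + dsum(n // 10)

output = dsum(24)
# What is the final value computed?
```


dsum(24)
= 4 + dsum(2)
= 4 + 2 + dsum(0)
= 4 + 2 + 0
= 6


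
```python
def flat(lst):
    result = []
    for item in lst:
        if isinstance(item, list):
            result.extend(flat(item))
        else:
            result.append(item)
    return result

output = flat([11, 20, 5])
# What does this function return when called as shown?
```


flat([11, 20, 5])
Processing each element:
  11 is not a list -> append 11
  20 is not a list -> append 20
  5 is not a list -> append 5
= [11, 20, 5]


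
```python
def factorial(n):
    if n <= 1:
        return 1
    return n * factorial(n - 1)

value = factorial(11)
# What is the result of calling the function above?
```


factorial(11)
= 11 * factorial(10)
= 11 * 10 * factorial(9)
= 11 * 10 * 9 * factorial(8)
= 11 * 10 * 9 * 8 * factorial(7)
= 11 * 10 * 9 * 8 * 7 * factorial(6)
= 11 * 10 * 9 * 8 * 7 * 6 * factorial(5)
= 11 * 10 * 9 * 8 * 7 * 6 * 5 * factorial(4)
= 11 * 10 * 9 * 8 * 7 * 6 * 5 * 4 * factorial(3)
= 11 * 10 * 9 * 8 * 7 * 6 * 5 * 4 * 3 * factorial(2)
= 11 * 10 * 9 * 8 * 7 * 6 * 5 * 4 * 3 * 2 * factorial(1)
= 11 * 10 * 9 * 8 * 7 * 6 * 5 * 4 * 3 * 2 * 1
= 39916800


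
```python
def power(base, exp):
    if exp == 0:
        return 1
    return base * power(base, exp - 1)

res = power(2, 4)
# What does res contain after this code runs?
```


power(2, 4)
= 2 * power(2, 3)
= 2 * 2 * power(2, 2)
= 2 * 2 * 2 * power(2, 1)
= 2 * 2 * 2 * 2 * power(2, 0)
= 2 * 2 * 2 * 2 * 1
= 16


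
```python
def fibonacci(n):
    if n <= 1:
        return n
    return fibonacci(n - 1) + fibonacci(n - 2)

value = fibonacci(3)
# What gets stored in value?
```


fibonacci(3)
= fibonacci(2) + fibonacci(1)
Computing bottom-up: fibonacci(0)=0, fibonacci(1)=1, fibonacci(2)=1, fibonacci(3)=2
= 2


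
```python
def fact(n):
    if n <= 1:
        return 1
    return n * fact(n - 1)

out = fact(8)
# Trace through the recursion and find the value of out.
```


fact(8)
= 8 * fact(7)
= 8 * 7 * fact(6)
= 8 * 7 * 6 * fact(5)
= 8 * 7 * 6 * 5 * fact(4)
= 8 * 7 * 6 * 5 * 4 * fact(3)
= 8 * 7 * 6 * 5 * 4 * 3 * fact(2)
= 8 * 7 * 6 * 5 * 4 * 3 * 2 * fact(1)
= 8 * 7 * 6 * 5 * 4 * 3 * 2 * 1
= 40320


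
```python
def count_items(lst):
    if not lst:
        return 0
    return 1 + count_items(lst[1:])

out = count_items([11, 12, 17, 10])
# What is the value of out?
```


count_items([11, 12, 17, 10])
= 1 + count_items([12, 17, 10])
= 1 + 1 + count_items([17, 10])
= 1 + 1 + 1 + count_items([10])
= 1 + 1 + 1 + 1 + count_items([])
= 1 + 1 + 1 + 1 + 0
= 4


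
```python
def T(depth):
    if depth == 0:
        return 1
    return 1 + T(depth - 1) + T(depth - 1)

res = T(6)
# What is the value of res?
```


T(6)
= 1 + T(5) + T(5)
= 1 + 2 * T(5)
T(k) = 2^(k+1) - 1
T(0) = 1
T(1) = 3
T(2) = 7
T(3) = 15
T(4) = 31
T(6) = 2^7 - 1 = 127


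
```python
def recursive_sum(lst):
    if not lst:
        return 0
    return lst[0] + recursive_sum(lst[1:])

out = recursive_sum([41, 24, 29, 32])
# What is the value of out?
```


recursive_sum([41, 24, 29, 32])
= 41 + recursive_sum([24, 29, 32])
= 41 + 24 + recursive_sum([29, 32])
= 41 + 24 + 29 + recursive_sum([32])
= 41 + 24 + 29 + 32 + recursive_sum([])
= 41 + 24 + 29 + 32 + 0
= 126


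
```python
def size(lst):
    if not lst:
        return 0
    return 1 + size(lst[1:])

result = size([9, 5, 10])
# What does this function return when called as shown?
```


size([9, 5, 10])
= 1 + size([5, 10])
= 1 + 1 + size([10])
= 1 + 1 + 1 + size([])
= 1 + 1 + 1 + 0
= 3


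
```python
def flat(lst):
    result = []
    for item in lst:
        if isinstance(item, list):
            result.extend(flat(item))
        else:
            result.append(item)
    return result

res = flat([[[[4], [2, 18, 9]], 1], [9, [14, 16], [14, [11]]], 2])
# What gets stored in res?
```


flat([[[[4], [2, 18, 9]], 1], [9, [14, 16], [14, [11]]], 2])
Processing each element:
  [[[4], [2, 18, 9]], 1] is a list -> flat recursively -> [4, 2, 18, 9, 1]
  [9, [14, 16], [14, [11]]] is a list -> flat recursively -> [9, 14, 16, 14, 11]
  2 is not a list -> append 2
= [4, 2, 18, 9, 1, 9, 14, 16, 14, 11, 2]


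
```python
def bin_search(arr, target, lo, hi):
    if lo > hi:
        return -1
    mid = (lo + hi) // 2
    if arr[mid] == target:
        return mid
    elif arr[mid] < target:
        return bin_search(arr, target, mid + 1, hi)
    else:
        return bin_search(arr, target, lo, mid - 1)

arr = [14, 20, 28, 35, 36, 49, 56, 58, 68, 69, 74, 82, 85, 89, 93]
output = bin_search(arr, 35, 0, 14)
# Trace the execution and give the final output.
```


bin_search(arr, 35, 0, 14)
lo=0, hi=14, mid=7, arr[mid]=58
58 > 35, search left half
lo=0, hi=6, mid=3, arr[mid]=35
arr[3] == 35, found at index 3
= 3


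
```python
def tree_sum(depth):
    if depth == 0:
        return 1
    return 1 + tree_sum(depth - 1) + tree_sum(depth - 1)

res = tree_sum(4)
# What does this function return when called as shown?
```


tree_sum(4)
= 1 + tree_sum(3) + tree_sum(3)
= 1 + 2 * tree_sum(3)
tree_sum(k) = 2^(k+1) - 1
tree_sum(0) = 1
tree_sum(1) = 3
tree_sum(2) = 7
tree_sum(3) = 15
tree_sum(4) = 31
tree_sum(4) = 2^5 - 1 = 31


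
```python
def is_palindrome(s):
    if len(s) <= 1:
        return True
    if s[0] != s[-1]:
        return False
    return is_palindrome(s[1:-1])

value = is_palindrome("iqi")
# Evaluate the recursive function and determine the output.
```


is_palindrome("iqi")
"iqi": s[0]='i' == s[-1]='i' -> is_palindrome("q")
"q": len <= 1 -> True
= True


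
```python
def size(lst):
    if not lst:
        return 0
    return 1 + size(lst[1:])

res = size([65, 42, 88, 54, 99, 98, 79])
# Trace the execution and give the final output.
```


size([65, 42, 88, 54, 99, 98, 79])
= 1 + size([42, 88, 54, 99, 98, 79])
= 1 + 1 + size([88, 54, 99, 98, 79])
= 1 + 1 + 1 + size([54, 99, 98, 79])
= 1 + 1 + 1 + 1 + size([99, 98, 79])
= 1 + 1 + 1 + 1 + 1 + size([98, 79])
= 1 + 1 + 1 + 1 + 1 + 1 + size([79])
= 1 + 1 + 1 + 1 + 1 + 1 + 1 + size([])
= 1 + 1 + 1 + 1 + 1 + 1 + 1 + 0
= 7


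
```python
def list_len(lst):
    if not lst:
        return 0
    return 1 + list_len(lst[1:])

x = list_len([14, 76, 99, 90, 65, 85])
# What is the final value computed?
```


list_len([14, 76, 99, 90, 65, 85])
= 1 + list_len([76, 99, 90, 65, 85])
= 1 + 1 + list_len([99, 90, 65, 85])
= 1 + 1 + 1 + list_len([90, 65, 85])
= 1 + 1 + 1 + 1 + list_len([65, 85])
= 1 + 1 + 1 + 1 + 1 + list_len([85])
= 1 + 1 + 1 + 1 + 1 + 1 + list_len([])
= 1 + 1 + 1 + 1 + 1 + 1 + 0
= 6


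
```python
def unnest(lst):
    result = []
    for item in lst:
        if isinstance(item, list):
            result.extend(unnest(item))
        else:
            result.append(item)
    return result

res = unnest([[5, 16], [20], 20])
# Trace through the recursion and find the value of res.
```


unnest([[5, 16], [20], 20])
Processing each element:
  [5, 16] is a list -> unnest recursively -> [5, 16]
  [20] is a list -> unnest recursively -> [20]
  20 is not a list -> append 20
= [5, 16, 20, 20]


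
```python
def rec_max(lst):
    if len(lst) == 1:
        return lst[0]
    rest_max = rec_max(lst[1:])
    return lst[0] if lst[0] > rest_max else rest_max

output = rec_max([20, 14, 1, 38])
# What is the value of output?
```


rec_max([20, 14, 1, 38])
= compare 20 with rec_max([14, 1, 38])
= compare 14 with rec_max([1, 38])
= compare 1 with rec_max([38])
Base: rec_max([38]) = 38
compare 1 with 38: max = 38
compare 14 with 38: max = 38
compare 20 with 38: max = 38
= 38


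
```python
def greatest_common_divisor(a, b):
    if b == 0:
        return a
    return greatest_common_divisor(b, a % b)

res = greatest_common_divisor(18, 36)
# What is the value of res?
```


greatest_common_divisor(18, 36)
= greatest_common_divisor(36, 18 % 36) = greatest_common_divisor(36, 18)
= greatest_common_divisor(18, 36 % 18) = greatest_common_divisor(18, 0)
b == 0, return a = 18


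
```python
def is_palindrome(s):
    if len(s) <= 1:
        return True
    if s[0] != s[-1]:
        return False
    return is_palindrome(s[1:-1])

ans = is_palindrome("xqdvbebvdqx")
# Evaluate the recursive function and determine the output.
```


is_palindrome("xqdvbebvdqx")
"xqdvbebvdqx": s[0]='x' == s[-1]='x' -> is_palindrome("qdvbebvdq")
"qdvbebvdq": s[0]='q' == s[-1]='q' -> is_palindrome("dvbebvd")
"dvbebvd": s[0]='d' == s[-1]='d' -> is_palindrome("vbebv")
"vbebv": s[0]='v' == s[-1]='v' -> is_palindrome("beb")
"beb": s[0]='b' == s[-1]='b' -> is_palindrome("e")
"e": len <= 1 -> True
= True


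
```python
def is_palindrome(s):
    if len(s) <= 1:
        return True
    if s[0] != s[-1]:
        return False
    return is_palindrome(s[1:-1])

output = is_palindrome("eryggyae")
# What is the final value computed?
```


is_palindrome("eryggyae")
"eryggyae": s[0]='e' == s[-1]='e' -> is_palindrome("ryggya")
"ryggya": s[0]='r' != s[-1]='a' -> False
= False


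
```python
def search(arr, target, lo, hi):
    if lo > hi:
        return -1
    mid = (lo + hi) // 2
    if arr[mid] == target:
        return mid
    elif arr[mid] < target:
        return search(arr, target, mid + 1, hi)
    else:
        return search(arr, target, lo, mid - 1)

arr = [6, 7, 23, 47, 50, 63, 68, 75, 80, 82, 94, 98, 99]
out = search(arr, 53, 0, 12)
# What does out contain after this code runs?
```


search(arr, 53, 0, 12)
lo=0, hi=12, mid=6, arr[mid]=68
68 > 53, search left half
lo=0, hi=5, mid=2, arr[mid]=23
23 < 53, search right half
lo=3, hi=5, mid=4, arr[mid]=50
50 < 53, search right half
lo=5, hi=5, mid=5, arr[mid]=63
63 > 53, search left half
lo > hi, target not found, return -1
= -1


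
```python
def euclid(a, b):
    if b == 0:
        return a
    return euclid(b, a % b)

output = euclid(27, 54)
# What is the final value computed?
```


euclid(27, 54)
= euclid(54, 27 % 54) = euclid(54, 27)
= euclid(27, 54 % 27) = euclid(27, 0)
b == 0, return a = 27


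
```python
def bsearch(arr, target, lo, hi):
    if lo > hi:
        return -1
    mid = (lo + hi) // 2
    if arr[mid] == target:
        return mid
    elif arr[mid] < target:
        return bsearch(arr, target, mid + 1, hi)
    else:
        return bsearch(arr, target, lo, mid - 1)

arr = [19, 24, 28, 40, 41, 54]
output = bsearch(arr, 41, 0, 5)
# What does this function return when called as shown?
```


bsearch(arr, 41, 0, 5)
lo=0, hi=5, mid=2, arr[mid]=28
28 < 41, search right half
lo=3, hi=5, mid=4, arr[mid]=41
arr[4] == 41, found at index 4
= 4


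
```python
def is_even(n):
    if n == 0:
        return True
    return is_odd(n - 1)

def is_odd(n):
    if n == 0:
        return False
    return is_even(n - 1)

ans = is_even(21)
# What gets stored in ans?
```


is_even(21)
= is_odd(20)
= is_even(19)
= is_odd(18)
= is_even(17)
= is_odd(16)
= is_even(15)
= is_odd(14)
= is_even(13)
= is_odd(12)
= is_even(11)
= is_odd(10)
= is_even(9)
= is_odd(8)
= is_even(7)
= is_odd(6)
= is_even(5)
= is_odd(4)
= is_even(3)
= is_odd(2)
= is_even(1)
= is_odd(0)
n == 0: return False
= False


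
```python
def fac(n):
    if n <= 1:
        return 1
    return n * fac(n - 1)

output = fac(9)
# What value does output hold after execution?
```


fac(9)
= 9 * fac(8)
= 9 * 8 * fac(7)
= 9 * 8 * 7 * fac(6)
= 9 * 8 * 7 * 6 * fac(5)
= 9 * 8 * 7 * 6 * 5 * fac(4)
= 9 * 8 * 7 * 6 * 5 * 4 * fac(3)
= 9 * 8 * 7 * 6 * 5 * 4 * 3 * fac(2)
= 9 * 8 * 7 * 6 * 5 * 4 * 3 * 2 * fac(1)
= 9 * 8 * 7 * 6 * 5 * 4 * 3 * 2 * 1
= 362880


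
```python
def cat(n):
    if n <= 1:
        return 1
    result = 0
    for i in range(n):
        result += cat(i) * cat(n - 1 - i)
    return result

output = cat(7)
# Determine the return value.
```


cat(7)
= sum of cat(i) * cat(7-1-i) for i in 0..6
First compute sub-values bottom-up:
  cat(0) = 1, cat(1) = 1
  cat(2) = 1*1 + 1*1 = 2
  cat(3) = 1*2 + 1*1 + 2*1 = 5
  cat(4) = 1*5 + 1*2 + 2*1 + 5*1 = 14
  cat(5) = 1*14 + 1*5 + 2*2 + 5*1 + 14*1 = 42
  cat(6) = 1*42 + 1*14 + 2*5 + 5*2 + 14*1 + 42*1 = 132
Now cat(7):
  cat(0)*cat(6) = 1*132 = 132
  cat(1)*cat(5) = 1*42 = 42
  cat(2)*cat(4) = 2*14 = 28
  cat(3)*cat(3) = 5*5 = 25
  cat(4)*cat(2) = 14*2 = 28
  cat(5)*cat(1) = 42*1 = 42
  cat(6)*cat(0) = 132*1 = 132
= 132 + 42 + 28 + 25 + 28 + 42 + 132
= 429


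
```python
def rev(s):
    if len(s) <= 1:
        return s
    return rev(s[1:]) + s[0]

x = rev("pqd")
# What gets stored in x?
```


rev("pqd")
= rev("qd") + "p"
= rev("d") + "q" + "p"
= "d" + "q" + "p"
= "dqp"


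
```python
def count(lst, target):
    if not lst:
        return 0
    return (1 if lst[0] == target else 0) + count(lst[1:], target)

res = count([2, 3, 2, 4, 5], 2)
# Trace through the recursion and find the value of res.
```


count([2, 3, 2, 4, 5], 2)
lst[0]=2 == 2: 1 + count([3, 2, 4, 5], 2)
lst[0]=3 != 2: 0 + count([2, 4, 5], 2)
lst[0]=2 == 2: 1 + count([4, 5], 2)
lst[0]=4 != 2: 0 + count([5], 2)
lst[0]=5 != 2: 0 + count([], 2)
= 2


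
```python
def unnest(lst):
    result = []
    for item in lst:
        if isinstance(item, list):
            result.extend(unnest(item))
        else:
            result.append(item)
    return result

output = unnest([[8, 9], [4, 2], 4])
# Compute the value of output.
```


unnest([[8, 9], [4, 2], 4])
Processing each element:
  [8, 9] is a list -> unnest recursively -> [8, 9]
  [4, 2] is a list -> unnest recursively -> [4, 2]
  4 is not a list -> append 4
= [8, 9, 4, 2, 4]


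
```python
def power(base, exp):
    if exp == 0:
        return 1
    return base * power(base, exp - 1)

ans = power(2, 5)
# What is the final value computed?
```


power(2, 5)
= 2 * power(2, 4)
= 2 * 2 * power(2, 3)
= 2 * 2 * 2 * power(2, 2)
= 2 * 2 * 2 * 2 * power(2, 1)
= 2 * 2 * 2 * 2 * 2 * power(2, 0)
= 2 * 2 * 2 * 2 * 2 * 1
= 32


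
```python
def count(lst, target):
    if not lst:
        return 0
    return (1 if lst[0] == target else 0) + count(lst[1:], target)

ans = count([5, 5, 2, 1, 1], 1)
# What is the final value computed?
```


count([5, 5, 2, 1, 1], 1)
lst[0]=5 != 1: 0 + count([5, 2, 1, 1], 1)
lst[0]=5 != 1: 0 + count([2, 1, 1], 1)
lst[0]=2 != 1: 0 + count([1, 1], 1)
lst[0]=1 == 1: 1 + count([1], 1)
lst[0]=1 == 1: 1 + count([], 1)
= 2


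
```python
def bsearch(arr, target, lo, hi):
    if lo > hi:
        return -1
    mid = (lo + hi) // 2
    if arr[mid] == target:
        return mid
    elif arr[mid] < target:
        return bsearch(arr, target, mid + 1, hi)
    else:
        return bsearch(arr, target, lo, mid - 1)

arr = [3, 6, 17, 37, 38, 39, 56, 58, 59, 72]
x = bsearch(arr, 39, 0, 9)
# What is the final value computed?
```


bsearch(arr, 39, 0, 9)
lo=0, hi=9, mid=4, arr[mid]=38
38 < 39, search right half
lo=5, hi=9, mid=7, arr[mid]=58
58 > 39, search left half
lo=5, hi=6, mid=5, arr[mid]=39
arr[5] == 39, found at index 5
= 5


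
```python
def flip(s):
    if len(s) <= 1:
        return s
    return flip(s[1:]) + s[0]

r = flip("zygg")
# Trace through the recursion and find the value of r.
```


flip("zygg")
= flip("ygg") + "z"
= flip("gg") + "y" + "z"
= flip("g") + "g" + "y" + "z"
= "g" + "g" + "y" + "z"
= "ggyz"


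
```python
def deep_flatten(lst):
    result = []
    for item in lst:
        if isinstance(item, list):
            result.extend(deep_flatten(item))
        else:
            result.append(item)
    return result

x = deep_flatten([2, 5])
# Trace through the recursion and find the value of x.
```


deep_flatten([2, 5])
Processing each element:
  2 is not a list -> append 2
  5 is not a list -> append 5
= [2, 5]


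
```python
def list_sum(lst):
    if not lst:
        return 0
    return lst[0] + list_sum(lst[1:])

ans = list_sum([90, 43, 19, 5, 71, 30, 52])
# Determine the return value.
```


list_sum([90, 43, 19, 5, 71, 30, 52])
= 90 + list_sum([43, 19, 5, 71, 30, 52])
= 90 + 43 + list_sum([19, 5, 71, 30, 52])
= 90 + 43 + 19 + list_sum([5, 71, 30, 52])
= 90 + 43 + 19 + 5 + list_sum([71, 30, 52])
= 90 + 43 + 19 + 5 + 71 + list_sum([30, 52])
= 90 + 43 + 19 + 5 + 71 + 30 + list_sum([52])
= 90 + 43 + 19 + 5 + 71 + 30 + 52 + list_sum([])
= 90 + 43 + 19 + 5 + 71 + 30 + 52 + 0
= 310


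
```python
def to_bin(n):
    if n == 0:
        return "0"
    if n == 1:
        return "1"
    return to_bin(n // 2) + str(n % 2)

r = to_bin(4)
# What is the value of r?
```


to_bin(4)
= to_bin(2) + "0"
= to_bin(1) + "0" + "0"
= "1" + "0" + "0"
= "100"


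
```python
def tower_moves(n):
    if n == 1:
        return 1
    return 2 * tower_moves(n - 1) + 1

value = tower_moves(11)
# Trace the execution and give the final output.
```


tower_moves(11)
= 2 * tower_moves(10) + 1
= 2 * (2 * tower_moves(9) + 1) + 1
= 2 * (2 * (2 * tower_moves(8) + 1) + 1) + 1
= 2 * (2 * (2 * (2 * tower_moves(7) + 1) + 1) + 1) + 1
= 2 * (2 * (2 * (2 * (2 * tower_moves(6) + 1) + 1) + 1) + 1) + 1
= 2 * (2 * (2 * (2 * (2 * (2 * tower_moves(5) + 1) + 1) + 1) + 1) + 1) + 1
= 2 * (2 * (2 * (2 * (2 * (2 * (2 * tower_moves(4) + 1) + 1) + 1) + 1) + 1) + 1) + 1
= 2 * (2 * (2 * (2 * (2 * (2 * (2 * (2 * tower_moves(3) + 1) + 1) + 1) + 1) + 1) + 1) + 1) + 1
= 2 * (2 * (2 * (2 * (2 * (2 * (2 * (2 * (2 * tower_moves(2) + 1) + 1) + 1) + 1) + 1) + 1) + 1) + 1) + 1
= 2 * (2 * (2 * (2 * (2 * (2 * (2 * (2 * (2 * (2 * tower_moves(1) + 1) + 1) + 1) + 1) + 1) + 1) + 1) + 1) + 1) + 1
Now compute bottom-up:
tower_moves(1) = 1
tower_moves(2) = 2 * 1 + 1 = 3
tower_moves(3) = 2 * 3 + 1 = 7
tower_moves(4) = 2 * 7 + 1 = 15
tower_moves(5) = 2 * 15 + 1 = 31
tower_moves(6) = 2 * 31 + 1 = 63
tower_moves(7) = 2 * 63 + 1 = 127
tower_moves(8) = 2 * 127 + 1 = 255
tower_moves(9) = 2 * 255 + 1 = 511
tower_moves(10) = 2 * 511 + 1 = 1023
tower_moves(11) = 2 * 1023 + 1 = 2047
= 2047
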